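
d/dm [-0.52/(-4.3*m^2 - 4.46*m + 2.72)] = (-4.472*m - 2.3192)/(4.3*m^2 + 4.46*m - 2.72)^2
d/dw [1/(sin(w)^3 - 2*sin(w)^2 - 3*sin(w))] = (4/tan(w) + 3*cos(w)^3/sin(w)^2)/((sin(w) - 3)^2*(sin(w) + 1)^2)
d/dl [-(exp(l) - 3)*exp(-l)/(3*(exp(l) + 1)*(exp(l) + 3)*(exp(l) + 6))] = (exp(4*l) + 8*exp(3*l)/3 - 21*exp(2*l) - 54*exp(l) - 18)*exp(-l)/(exp(6*l) + 20*exp(5*l) + 154*exp(4*l) + 576*exp(3*l) + 1089*exp(2*l) + 972*exp(l) + 324)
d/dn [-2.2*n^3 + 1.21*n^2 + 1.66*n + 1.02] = -6.6*n^2 + 2.42*n + 1.66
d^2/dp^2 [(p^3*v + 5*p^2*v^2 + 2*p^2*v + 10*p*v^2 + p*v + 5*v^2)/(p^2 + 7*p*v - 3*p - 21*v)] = 2*v*((2*p + 7*v - 3)^2*(p^3 + 5*p^2*v + 2*p^2 + 10*p*v + p + 5*v) + (3*p + 5*v + 2)*(p^2 + 7*p*v - 3*p - 21*v)^2 - (p^2 + 7*p*v - 3*p - 21*v)*(p^3 + 5*p^2*v + 2*p^2 + 10*p*v + p + 5*v + (2*p + 7*v - 3)*(3*p^2 + 10*p*v + 4*p + 10*v + 1)))/(p^2 + 7*p*v - 3*p - 21*v)^3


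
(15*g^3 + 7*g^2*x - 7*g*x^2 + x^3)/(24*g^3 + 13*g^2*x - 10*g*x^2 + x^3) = (-5*g + x)/(-8*g + x)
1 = 1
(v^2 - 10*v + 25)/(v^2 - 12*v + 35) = (v - 5)/(v - 7)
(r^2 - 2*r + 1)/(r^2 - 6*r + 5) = (r - 1)/(r - 5)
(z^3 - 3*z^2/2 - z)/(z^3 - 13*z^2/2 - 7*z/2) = (z - 2)/(z - 7)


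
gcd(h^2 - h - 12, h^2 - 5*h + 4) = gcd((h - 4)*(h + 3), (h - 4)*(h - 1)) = h - 4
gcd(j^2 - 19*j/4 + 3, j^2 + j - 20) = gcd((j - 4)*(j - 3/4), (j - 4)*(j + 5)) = j - 4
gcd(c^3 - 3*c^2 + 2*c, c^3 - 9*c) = c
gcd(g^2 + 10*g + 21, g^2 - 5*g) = 1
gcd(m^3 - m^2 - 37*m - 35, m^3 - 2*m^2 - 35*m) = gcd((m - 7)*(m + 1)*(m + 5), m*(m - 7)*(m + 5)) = m^2 - 2*m - 35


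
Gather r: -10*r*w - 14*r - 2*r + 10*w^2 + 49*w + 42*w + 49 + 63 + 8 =r*(-10*w - 16) + 10*w^2 + 91*w + 120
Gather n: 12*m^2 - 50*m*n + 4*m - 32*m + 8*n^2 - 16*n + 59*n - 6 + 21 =12*m^2 - 28*m + 8*n^2 + n*(43 - 50*m) + 15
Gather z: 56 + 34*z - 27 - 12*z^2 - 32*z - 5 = -12*z^2 + 2*z + 24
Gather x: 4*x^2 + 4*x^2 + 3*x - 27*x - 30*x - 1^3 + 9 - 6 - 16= 8*x^2 - 54*x - 14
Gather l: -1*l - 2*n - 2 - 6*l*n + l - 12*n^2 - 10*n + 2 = -6*l*n - 12*n^2 - 12*n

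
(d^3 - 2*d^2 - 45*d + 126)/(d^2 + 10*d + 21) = (d^2 - 9*d + 18)/(d + 3)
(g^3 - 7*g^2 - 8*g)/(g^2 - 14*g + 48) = g*(g + 1)/(g - 6)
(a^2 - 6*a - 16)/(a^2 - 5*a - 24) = (a + 2)/(a + 3)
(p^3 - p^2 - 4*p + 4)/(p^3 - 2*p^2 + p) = (p^2 - 4)/(p*(p - 1))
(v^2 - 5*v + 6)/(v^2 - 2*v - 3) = (v - 2)/(v + 1)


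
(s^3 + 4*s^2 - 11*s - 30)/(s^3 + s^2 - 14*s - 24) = (s^2 + 2*s - 15)/(s^2 - s - 12)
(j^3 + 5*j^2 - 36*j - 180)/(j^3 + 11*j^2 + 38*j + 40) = (j^2 - 36)/(j^2 + 6*j + 8)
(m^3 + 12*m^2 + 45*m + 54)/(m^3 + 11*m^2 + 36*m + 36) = (m + 3)/(m + 2)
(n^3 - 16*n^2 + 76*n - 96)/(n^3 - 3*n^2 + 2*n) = (n^2 - 14*n + 48)/(n*(n - 1))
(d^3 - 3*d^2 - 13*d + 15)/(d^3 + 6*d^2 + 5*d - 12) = (d - 5)/(d + 4)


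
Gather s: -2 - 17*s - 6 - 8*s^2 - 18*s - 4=-8*s^2 - 35*s - 12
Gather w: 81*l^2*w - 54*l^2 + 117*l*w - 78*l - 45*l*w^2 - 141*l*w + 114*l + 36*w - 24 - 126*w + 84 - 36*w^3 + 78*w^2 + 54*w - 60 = -54*l^2 + 36*l - 36*w^3 + w^2*(78 - 45*l) + w*(81*l^2 - 24*l - 36)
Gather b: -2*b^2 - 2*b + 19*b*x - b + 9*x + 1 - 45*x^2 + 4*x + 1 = -2*b^2 + b*(19*x - 3) - 45*x^2 + 13*x + 2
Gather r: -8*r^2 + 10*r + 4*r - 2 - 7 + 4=-8*r^2 + 14*r - 5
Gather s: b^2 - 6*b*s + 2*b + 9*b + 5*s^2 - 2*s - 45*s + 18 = b^2 + 11*b + 5*s^2 + s*(-6*b - 47) + 18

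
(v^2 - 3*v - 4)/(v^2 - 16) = (v + 1)/(v + 4)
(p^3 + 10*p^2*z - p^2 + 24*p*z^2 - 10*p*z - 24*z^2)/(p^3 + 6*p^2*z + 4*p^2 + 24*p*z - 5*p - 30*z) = (p + 4*z)/(p + 5)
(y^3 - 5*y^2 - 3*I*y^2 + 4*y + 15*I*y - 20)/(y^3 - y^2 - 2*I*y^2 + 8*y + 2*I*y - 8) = (y^2 + y*(-5 + I) - 5*I)/(y^2 + y*(-1 + 2*I) - 2*I)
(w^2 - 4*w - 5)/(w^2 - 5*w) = (w + 1)/w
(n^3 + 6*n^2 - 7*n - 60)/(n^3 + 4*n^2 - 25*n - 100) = (n - 3)/(n - 5)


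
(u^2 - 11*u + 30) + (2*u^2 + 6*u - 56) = 3*u^2 - 5*u - 26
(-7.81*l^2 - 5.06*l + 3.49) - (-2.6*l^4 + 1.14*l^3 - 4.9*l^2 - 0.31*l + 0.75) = 2.6*l^4 - 1.14*l^3 - 2.91*l^2 - 4.75*l + 2.74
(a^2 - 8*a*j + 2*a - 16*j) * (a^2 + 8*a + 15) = a^4 - 8*a^3*j + 10*a^3 - 80*a^2*j + 31*a^2 - 248*a*j + 30*a - 240*j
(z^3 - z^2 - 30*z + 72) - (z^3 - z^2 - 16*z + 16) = 56 - 14*z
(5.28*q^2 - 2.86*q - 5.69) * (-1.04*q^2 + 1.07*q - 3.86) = -5.4912*q^4 + 8.624*q^3 - 17.5234*q^2 + 4.9513*q + 21.9634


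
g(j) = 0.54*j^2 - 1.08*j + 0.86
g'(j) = 1.08*j - 1.08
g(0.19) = 0.67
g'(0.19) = -0.87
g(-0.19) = 1.08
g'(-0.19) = -1.29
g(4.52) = 7.01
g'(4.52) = 3.80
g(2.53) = 1.58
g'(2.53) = 1.65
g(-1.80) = 4.55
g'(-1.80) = -3.02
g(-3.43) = 10.92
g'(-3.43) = -4.78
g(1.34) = 0.38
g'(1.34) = 0.37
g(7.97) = 26.55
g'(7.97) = 7.53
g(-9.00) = 54.32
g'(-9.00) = -10.80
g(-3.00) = 8.96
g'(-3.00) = -4.32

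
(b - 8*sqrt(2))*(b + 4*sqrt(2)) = b^2 - 4*sqrt(2)*b - 64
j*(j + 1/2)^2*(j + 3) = j^4 + 4*j^3 + 13*j^2/4 + 3*j/4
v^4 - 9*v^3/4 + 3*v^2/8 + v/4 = v*(v - 2)*(v - 1/2)*(v + 1/4)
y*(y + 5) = y^2 + 5*y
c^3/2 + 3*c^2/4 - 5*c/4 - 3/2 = (c/2 + 1)*(c - 3/2)*(c + 1)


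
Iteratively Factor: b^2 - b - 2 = (b + 1)*(b - 2)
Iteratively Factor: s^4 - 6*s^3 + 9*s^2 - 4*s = (s - 1)*(s^3 - 5*s^2 + 4*s) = (s - 1)^2*(s^2 - 4*s) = s*(s - 1)^2*(s - 4)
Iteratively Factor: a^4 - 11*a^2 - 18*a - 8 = (a + 2)*(a^3 - 2*a^2 - 7*a - 4) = (a + 1)*(a + 2)*(a^2 - 3*a - 4) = (a - 4)*(a + 1)*(a + 2)*(a + 1)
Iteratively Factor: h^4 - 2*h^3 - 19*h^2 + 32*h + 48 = (h + 1)*(h^3 - 3*h^2 - 16*h + 48) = (h - 3)*(h + 1)*(h^2 - 16) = (h - 3)*(h + 1)*(h + 4)*(h - 4)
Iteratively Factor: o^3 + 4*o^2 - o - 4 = (o + 1)*(o^2 + 3*o - 4) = (o + 1)*(o + 4)*(o - 1)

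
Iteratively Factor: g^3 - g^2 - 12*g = (g + 3)*(g^2 - 4*g) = g*(g + 3)*(g - 4)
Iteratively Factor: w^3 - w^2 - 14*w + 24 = (w - 2)*(w^2 + w - 12) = (w - 3)*(w - 2)*(w + 4)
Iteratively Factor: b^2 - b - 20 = (b - 5)*(b + 4)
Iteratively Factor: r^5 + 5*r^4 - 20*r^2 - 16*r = (r + 2)*(r^4 + 3*r^3 - 6*r^2 - 8*r) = (r + 1)*(r + 2)*(r^3 + 2*r^2 - 8*r) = (r + 1)*(r + 2)*(r + 4)*(r^2 - 2*r) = r*(r + 1)*(r + 2)*(r + 4)*(r - 2)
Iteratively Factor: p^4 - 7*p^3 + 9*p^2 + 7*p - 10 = (p + 1)*(p^3 - 8*p^2 + 17*p - 10) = (p - 2)*(p + 1)*(p^2 - 6*p + 5) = (p - 5)*(p - 2)*(p + 1)*(p - 1)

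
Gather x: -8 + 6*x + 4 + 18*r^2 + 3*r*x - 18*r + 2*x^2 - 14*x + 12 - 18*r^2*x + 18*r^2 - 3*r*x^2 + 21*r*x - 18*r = 36*r^2 - 36*r + x^2*(2 - 3*r) + x*(-18*r^2 + 24*r - 8) + 8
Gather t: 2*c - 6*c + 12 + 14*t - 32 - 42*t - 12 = -4*c - 28*t - 32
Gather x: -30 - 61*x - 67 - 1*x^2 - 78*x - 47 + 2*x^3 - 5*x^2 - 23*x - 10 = 2*x^3 - 6*x^2 - 162*x - 154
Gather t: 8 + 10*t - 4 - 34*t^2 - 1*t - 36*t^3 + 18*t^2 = -36*t^3 - 16*t^2 + 9*t + 4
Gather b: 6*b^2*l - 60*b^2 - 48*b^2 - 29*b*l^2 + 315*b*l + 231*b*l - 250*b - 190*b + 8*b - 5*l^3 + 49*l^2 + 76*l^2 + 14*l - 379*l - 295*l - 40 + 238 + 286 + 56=b^2*(6*l - 108) + b*(-29*l^2 + 546*l - 432) - 5*l^3 + 125*l^2 - 660*l + 540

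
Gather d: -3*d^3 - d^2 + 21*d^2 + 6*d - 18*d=-3*d^3 + 20*d^2 - 12*d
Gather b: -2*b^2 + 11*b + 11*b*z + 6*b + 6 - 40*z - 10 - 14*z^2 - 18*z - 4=-2*b^2 + b*(11*z + 17) - 14*z^2 - 58*z - 8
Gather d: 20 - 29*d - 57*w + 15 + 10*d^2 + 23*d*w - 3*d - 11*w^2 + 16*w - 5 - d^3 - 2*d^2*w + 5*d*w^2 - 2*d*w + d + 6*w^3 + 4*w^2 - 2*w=-d^3 + d^2*(10 - 2*w) + d*(5*w^2 + 21*w - 31) + 6*w^3 - 7*w^2 - 43*w + 30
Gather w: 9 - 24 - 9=-24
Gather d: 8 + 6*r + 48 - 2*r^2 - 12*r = -2*r^2 - 6*r + 56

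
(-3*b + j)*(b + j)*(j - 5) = -3*b^2*j + 15*b^2 - 2*b*j^2 + 10*b*j + j^3 - 5*j^2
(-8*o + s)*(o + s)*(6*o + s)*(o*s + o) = -48*o^4*s - 48*o^4 - 50*o^3*s^2 - 50*o^3*s - o^2*s^3 - o^2*s^2 + o*s^4 + o*s^3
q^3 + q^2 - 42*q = q*(q - 6)*(q + 7)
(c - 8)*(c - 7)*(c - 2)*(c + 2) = c^4 - 15*c^3 + 52*c^2 + 60*c - 224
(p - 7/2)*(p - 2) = p^2 - 11*p/2 + 7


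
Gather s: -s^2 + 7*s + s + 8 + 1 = -s^2 + 8*s + 9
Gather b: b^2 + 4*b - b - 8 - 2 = b^2 + 3*b - 10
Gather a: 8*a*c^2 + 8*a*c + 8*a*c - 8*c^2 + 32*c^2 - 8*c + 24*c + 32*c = a*(8*c^2 + 16*c) + 24*c^2 + 48*c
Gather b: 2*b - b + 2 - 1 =b + 1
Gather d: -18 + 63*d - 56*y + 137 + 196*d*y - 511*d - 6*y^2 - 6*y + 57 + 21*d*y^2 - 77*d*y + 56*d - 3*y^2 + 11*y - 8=d*(21*y^2 + 119*y - 392) - 9*y^2 - 51*y + 168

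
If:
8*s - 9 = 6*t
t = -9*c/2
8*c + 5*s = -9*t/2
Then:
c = 45/233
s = 441/932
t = -405/466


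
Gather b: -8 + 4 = -4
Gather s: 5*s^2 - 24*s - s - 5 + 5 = 5*s^2 - 25*s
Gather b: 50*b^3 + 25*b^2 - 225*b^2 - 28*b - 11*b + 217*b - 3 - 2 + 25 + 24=50*b^3 - 200*b^2 + 178*b + 44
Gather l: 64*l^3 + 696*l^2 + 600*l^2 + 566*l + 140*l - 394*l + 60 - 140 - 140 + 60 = 64*l^3 + 1296*l^2 + 312*l - 160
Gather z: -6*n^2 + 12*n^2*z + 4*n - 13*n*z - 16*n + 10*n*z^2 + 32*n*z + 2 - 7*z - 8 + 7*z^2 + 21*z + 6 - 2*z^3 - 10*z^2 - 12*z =-6*n^2 - 12*n - 2*z^3 + z^2*(10*n - 3) + z*(12*n^2 + 19*n + 2)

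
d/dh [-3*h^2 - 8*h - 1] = -6*h - 8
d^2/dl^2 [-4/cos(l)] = 4/cos(l) - 8/cos(l)^3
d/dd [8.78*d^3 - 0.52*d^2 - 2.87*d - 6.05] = 26.34*d^2 - 1.04*d - 2.87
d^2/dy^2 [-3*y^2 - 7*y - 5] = -6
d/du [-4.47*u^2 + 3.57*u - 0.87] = 3.57 - 8.94*u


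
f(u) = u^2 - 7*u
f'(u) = 2*u - 7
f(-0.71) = 5.47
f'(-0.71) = -8.42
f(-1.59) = 13.66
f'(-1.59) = -10.18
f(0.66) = -4.18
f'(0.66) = -5.68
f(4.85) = -10.43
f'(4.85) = 2.70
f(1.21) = -7.01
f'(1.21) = -4.58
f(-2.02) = 18.22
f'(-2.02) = -11.04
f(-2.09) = 19.00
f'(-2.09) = -11.18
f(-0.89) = 7.02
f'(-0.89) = -8.78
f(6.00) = -6.00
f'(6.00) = 5.00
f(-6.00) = 78.00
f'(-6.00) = -19.00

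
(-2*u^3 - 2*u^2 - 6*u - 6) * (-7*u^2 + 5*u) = 14*u^5 + 4*u^4 + 32*u^3 + 12*u^2 - 30*u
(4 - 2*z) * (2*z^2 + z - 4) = -4*z^3 + 6*z^2 + 12*z - 16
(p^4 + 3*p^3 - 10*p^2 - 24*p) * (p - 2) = p^5 + p^4 - 16*p^3 - 4*p^2 + 48*p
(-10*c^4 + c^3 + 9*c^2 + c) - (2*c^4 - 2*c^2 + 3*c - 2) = -12*c^4 + c^3 + 11*c^2 - 2*c + 2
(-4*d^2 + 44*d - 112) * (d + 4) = -4*d^3 + 28*d^2 + 64*d - 448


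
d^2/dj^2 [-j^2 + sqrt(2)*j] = -2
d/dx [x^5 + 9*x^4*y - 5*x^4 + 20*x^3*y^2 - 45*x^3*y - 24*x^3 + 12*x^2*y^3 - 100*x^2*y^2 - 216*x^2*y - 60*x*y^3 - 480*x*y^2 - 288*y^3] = 5*x^4 + 36*x^3*y - 20*x^3 + 60*x^2*y^2 - 135*x^2*y - 72*x^2 + 24*x*y^3 - 200*x*y^2 - 432*x*y - 60*y^3 - 480*y^2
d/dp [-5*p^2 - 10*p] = -10*p - 10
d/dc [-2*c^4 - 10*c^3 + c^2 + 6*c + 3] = -8*c^3 - 30*c^2 + 2*c + 6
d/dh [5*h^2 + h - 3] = 10*h + 1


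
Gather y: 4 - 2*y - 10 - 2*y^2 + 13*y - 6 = -2*y^2 + 11*y - 12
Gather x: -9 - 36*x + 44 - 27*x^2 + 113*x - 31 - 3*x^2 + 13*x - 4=-30*x^2 + 90*x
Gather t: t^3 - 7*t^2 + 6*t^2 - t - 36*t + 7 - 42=t^3 - t^2 - 37*t - 35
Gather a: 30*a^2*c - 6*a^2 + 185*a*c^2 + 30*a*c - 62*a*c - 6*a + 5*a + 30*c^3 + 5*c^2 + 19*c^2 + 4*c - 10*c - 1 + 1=a^2*(30*c - 6) + a*(185*c^2 - 32*c - 1) + 30*c^3 + 24*c^2 - 6*c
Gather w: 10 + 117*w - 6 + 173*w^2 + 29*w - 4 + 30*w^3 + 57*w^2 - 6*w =30*w^3 + 230*w^2 + 140*w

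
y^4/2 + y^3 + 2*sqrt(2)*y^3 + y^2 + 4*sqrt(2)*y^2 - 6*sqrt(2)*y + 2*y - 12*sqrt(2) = (y/2 + sqrt(2))*(y + 2)*(y - sqrt(2))*(y + 3*sqrt(2))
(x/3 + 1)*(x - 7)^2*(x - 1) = x^4/3 - 4*x^3 + 6*x^2 + 140*x/3 - 49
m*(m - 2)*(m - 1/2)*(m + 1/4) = m^4 - 9*m^3/4 + 3*m^2/8 + m/4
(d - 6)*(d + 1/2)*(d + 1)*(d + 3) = d^4 - 3*d^3/2 - 22*d^2 - 57*d/2 - 9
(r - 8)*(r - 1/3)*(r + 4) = r^3 - 13*r^2/3 - 92*r/3 + 32/3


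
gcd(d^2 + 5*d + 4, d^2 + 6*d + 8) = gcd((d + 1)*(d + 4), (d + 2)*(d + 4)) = d + 4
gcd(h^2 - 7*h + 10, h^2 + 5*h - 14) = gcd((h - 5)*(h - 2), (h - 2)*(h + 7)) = h - 2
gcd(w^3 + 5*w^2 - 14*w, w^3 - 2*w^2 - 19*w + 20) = 1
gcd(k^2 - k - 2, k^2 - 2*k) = k - 2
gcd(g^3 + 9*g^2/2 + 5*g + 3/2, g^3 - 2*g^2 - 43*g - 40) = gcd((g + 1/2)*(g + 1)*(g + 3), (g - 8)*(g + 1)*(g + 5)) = g + 1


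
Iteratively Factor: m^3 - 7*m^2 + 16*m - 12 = (m - 2)*(m^2 - 5*m + 6) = (m - 2)^2*(m - 3)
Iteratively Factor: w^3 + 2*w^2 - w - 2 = (w + 2)*(w^2 - 1) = (w + 1)*(w + 2)*(w - 1)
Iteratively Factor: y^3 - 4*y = (y + 2)*(y^2 - 2*y) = y*(y + 2)*(y - 2)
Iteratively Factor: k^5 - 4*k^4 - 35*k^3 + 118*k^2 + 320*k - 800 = (k - 5)*(k^4 + k^3 - 30*k^2 - 32*k + 160) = (k - 5)*(k + 4)*(k^3 - 3*k^2 - 18*k + 40) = (k - 5)*(k - 2)*(k + 4)*(k^2 - k - 20) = (k - 5)*(k - 2)*(k + 4)^2*(k - 5)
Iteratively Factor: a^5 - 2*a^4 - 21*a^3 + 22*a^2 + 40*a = (a - 2)*(a^4 - 21*a^2 - 20*a) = (a - 2)*(a + 1)*(a^3 - a^2 - 20*a) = a*(a - 2)*(a + 1)*(a^2 - a - 20) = a*(a - 2)*(a + 1)*(a + 4)*(a - 5)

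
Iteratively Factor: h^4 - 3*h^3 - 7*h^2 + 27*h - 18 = (h + 3)*(h^3 - 6*h^2 + 11*h - 6) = (h - 2)*(h + 3)*(h^2 - 4*h + 3) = (h - 2)*(h - 1)*(h + 3)*(h - 3)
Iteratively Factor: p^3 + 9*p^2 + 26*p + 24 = (p + 3)*(p^2 + 6*p + 8) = (p + 3)*(p + 4)*(p + 2)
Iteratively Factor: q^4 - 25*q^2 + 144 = (q + 3)*(q^3 - 3*q^2 - 16*q + 48) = (q - 4)*(q + 3)*(q^2 + q - 12) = (q - 4)*(q + 3)*(q + 4)*(q - 3)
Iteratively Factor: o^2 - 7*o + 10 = (o - 5)*(o - 2)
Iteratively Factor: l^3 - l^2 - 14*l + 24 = (l + 4)*(l^2 - 5*l + 6) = (l - 3)*(l + 4)*(l - 2)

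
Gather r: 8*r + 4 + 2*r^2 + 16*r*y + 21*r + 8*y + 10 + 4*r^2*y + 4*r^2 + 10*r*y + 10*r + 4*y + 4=r^2*(4*y + 6) + r*(26*y + 39) + 12*y + 18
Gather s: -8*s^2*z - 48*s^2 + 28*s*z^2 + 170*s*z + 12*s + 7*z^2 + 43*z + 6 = s^2*(-8*z - 48) + s*(28*z^2 + 170*z + 12) + 7*z^2 + 43*z + 6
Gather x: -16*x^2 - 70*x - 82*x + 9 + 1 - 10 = -16*x^2 - 152*x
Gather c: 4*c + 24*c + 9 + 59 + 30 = 28*c + 98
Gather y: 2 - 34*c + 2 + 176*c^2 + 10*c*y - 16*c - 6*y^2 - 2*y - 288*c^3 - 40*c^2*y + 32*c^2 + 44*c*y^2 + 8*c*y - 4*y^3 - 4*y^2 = -288*c^3 + 208*c^2 - 50*c - 4*y^3 + y^2*(44*c - 10) + y*(-40*c^2 + 18*c - 2) + 4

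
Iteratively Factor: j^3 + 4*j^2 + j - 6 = (j + 2)*(j^2 + 2*j - 3) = (j + 2)*(j + 3)*(j - 1)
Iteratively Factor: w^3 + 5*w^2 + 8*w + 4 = (w + 2)*(w^2 + 3*w + 2) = (w + 1)*(w + 2)*(w + 2)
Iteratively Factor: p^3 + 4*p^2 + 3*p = (p + 1)*(p^2 + 3*p) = p*(p + 1)*(p + 3)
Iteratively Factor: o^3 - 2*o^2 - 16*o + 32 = (o - 4)*(o^2 + 2*o - 8) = (o - 4)*(o - 2)*(o + 4)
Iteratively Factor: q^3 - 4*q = (q - 2)*(q^2 + 2*q) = q*(q - 2)*(q + 2)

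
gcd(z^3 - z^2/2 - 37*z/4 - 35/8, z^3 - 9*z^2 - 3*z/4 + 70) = z^2 - z - 35/4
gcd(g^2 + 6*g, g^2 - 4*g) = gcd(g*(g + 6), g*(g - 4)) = g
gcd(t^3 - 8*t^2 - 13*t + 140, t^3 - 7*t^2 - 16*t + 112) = t^2 - 3*t - 28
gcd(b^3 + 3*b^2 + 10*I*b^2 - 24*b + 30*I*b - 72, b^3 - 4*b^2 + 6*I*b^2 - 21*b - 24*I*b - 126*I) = b^2 + b*(3 + 6*I) + 18*I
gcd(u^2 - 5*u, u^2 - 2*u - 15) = u - 5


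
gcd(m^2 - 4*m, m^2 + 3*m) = m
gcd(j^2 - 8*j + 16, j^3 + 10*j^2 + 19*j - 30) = 1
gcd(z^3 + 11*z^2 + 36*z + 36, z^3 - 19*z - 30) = z^2 + 5*z + 6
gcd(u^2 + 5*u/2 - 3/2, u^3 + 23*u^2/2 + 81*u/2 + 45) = u + 3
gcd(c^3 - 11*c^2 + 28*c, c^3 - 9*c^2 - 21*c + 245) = c - 7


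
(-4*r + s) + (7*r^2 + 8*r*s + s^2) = 7*r^2 + 8*r*s - 4*r + s^2 + s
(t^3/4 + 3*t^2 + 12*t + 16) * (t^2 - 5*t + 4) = t^5/4 + 7*t^4/4 - 2*t^3 - 32*t^2 - 32*t + 64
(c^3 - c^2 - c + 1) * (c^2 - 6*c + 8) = c^5 - 7*c^4 + 13*c^3 - c^2 - 14*c + 8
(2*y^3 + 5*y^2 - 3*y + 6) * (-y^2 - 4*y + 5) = -2*y^5 - 13*y^4 - 7*y^3 + 31*y^2 - 39*y + 30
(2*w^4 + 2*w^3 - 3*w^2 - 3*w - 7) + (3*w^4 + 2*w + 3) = 5*w^4 + 2*w^3 - 3*w^2 - w - 4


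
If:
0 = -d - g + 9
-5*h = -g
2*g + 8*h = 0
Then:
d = 9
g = 0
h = 0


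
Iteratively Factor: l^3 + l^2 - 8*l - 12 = (l + 2)*(l^2 - l - 6) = (l + 2)^2*(l - 3)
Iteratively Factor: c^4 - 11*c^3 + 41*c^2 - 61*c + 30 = (c - 2)*(c^3 - 9*c^2 + 23*c - 15) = (c - 5)*(c - 2)*(c^2 - 4*c + 3) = (c - 5)*(c - 2)*(c - 1)*(c - 3)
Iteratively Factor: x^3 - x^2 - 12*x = (x)*(x^2 - x - 12) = x*(x + 3)*(x - 4)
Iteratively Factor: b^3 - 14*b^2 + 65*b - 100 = (b - 5)*(b^2 - 9*b + 20) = (b - 5)^2*(b - 4)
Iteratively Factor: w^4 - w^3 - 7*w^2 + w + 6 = (w - 1)*(w^3 - 7*w - 6) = (w - 3)*(w - 1)*(w^2 + 3*w + 2) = (w - 3)*(w - 1)*(w + 2)*(w + 1)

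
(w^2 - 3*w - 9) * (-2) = -2*w^2 + 6*w + 18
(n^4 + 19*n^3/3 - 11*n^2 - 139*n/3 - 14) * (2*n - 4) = 2*n^5 + 26*n^4/3 - 142*n^3/3 - 146*n^2/3 + 472*n/3 + 56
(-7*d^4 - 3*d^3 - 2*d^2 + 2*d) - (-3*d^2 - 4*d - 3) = -7*d^4 - 3*d^3 + d^2 + 6*d + 3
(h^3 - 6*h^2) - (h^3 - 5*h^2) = -h^2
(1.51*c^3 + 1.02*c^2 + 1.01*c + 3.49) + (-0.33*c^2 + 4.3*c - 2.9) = 1.51*c^3 + 0.69*c^2 + 5.31*c + 0.59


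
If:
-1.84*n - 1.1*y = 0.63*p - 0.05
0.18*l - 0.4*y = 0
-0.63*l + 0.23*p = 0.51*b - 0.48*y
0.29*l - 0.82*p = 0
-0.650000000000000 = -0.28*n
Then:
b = 3.84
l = -5.88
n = 2.32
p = -2.08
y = -2.65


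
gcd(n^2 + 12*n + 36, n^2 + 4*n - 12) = n + 6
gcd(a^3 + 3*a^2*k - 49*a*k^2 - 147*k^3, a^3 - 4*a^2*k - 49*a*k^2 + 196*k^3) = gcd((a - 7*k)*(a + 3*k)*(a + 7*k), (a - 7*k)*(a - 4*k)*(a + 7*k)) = a^2 - 49*k^2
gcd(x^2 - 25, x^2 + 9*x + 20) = x + 5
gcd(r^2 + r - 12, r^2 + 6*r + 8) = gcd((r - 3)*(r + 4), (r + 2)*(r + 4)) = r + 4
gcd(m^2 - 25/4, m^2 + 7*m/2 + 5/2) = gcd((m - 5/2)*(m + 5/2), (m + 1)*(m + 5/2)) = m + 5/2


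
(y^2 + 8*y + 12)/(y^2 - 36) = (y + 2)/(y - 6)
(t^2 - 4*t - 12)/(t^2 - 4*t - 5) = (-t^2 + 4*t + 12)/(-t^2 + 4*t + 5)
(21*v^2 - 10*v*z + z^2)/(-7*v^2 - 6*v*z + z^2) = (-3*v + z)/(v + z)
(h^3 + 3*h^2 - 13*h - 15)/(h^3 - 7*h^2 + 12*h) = (h^2 + 6*h + 5)/(h*(h - 4))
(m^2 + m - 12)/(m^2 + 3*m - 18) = (m + 4)/(m + 6)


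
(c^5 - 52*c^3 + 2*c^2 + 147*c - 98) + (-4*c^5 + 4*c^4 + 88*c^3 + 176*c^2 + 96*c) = -3*c^5 + 4*c^4 + 36*c^3 + 178*c^2 + 243*c - 98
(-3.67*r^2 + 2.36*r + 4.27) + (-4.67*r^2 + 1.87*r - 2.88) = -8.34*r^2 + 4.23*r + 1.39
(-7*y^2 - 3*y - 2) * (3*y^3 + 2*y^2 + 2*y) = -21*y^5 - 23*y^4 - 26*y^3 - 10*y^2 - 4*y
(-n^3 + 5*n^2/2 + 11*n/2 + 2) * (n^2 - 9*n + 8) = -n^5 + 23*n^4/2 - 25*n^3 - 55*n^2/2 + 26*n + 16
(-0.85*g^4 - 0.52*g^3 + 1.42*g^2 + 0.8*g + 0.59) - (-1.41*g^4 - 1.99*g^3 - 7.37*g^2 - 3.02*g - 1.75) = 0.56*g^4 + 1.47*g^3 + 8.79*g^2 + 3.82*g + 2.34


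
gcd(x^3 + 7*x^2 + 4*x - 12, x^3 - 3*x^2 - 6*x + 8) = x^2 + x - 2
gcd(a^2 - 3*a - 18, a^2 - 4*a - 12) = a - 6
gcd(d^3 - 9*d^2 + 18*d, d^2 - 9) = d - 3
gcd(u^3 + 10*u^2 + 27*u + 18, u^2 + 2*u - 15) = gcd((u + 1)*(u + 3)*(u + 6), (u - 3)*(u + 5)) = 1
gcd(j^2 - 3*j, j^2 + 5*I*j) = j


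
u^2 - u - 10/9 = (u - 5/3)*(u + 2/3)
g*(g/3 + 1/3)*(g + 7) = g^3/3 + 8*g^2/3 + 7*g/3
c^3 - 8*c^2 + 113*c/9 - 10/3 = (c - 6)*(c - 5/3)*(c - 1/3)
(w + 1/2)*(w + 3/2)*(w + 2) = w^3 + 4*w^2 + 19*w/4 + 3/2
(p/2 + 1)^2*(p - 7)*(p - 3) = p^4/4 - 3*p^3/2 - 15*p^2/4 + 11*p + 21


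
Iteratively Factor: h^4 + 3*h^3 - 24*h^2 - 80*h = (h - 5)*(h^3 + 8*h^2 + 16*h) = (h - 5)*(h + 4)*(h^2 + 4*h) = (h - 5)*(h + 4)^2*(h)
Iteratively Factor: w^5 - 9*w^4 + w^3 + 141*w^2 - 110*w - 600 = (w - 4)*(w^4 - 5*w^3 - 19*w^2 + 65*w + 150) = (w - 4)*(w + 2)*(w^3 - 7*w^2 - 5*w + 75) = (w - 5)*(w - 4)*(w + 2)*(w^2 - 2*w - 15) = (w - 5)^2*(w - 4)*(w + 2)*(w + 3)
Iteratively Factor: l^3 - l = (l - 1)*(l^2 + l) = l*(l - 1)*(l + 1)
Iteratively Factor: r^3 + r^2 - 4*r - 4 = (r - 2)*(r^2 + 3*r + 2) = (r - 2)*(r + 2)*(r + 1)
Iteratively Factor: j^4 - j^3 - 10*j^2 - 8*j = (j)*(j^3 - j^2 - 10*j - 8) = j*(j + 2)*(j^2 - 3*j - 4) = j*(j + 1)*(j + 2)*(j - 4)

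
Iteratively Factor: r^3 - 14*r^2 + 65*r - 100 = (r - 5)*(r^2 - 9*r + 20) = (r - 5)^2*(r - 4)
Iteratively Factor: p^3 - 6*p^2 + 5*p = (p - 1)*(p^2 - 5*p) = p*(p - 1)*(p - 5)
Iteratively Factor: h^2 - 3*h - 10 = (h - 5)*(h + 2)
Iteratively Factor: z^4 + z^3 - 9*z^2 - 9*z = (z + 3)*(z^3 - 2*z^2 - 3*z) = (z + 1)*(z + 3)*(z^2 - 3*z) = (z - 3)*(z + 1)*(z + 3)*(z)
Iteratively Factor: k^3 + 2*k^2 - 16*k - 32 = (k - 4)*(k^2 + 6*k + 8) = (k - 4)*(k + 4)*(k + 2)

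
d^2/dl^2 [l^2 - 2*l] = 2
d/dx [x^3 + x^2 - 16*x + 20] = 3*x^2 + 2*x - 16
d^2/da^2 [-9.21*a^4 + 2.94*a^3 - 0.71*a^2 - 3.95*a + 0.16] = -110.52*a^2 + 17.64*a - 1.42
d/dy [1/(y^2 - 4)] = -2*y/(y^2 - 4)^2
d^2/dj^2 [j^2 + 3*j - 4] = 2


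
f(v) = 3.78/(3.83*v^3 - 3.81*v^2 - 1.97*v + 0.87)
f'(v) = 3.78*(-11.49*v^2 + 7.62*v + 1.97)/(3.83*v^3 - 3.81*v^2 - 1.97*v + 0.87)^2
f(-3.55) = -0.02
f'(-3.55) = -0.01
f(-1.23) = -0.39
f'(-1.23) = -1.02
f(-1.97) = -0.10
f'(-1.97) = -0.14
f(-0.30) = 3.73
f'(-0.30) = -4.96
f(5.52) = 0.01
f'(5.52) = -0.00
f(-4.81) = -0.01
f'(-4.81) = -0.00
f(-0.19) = 3.50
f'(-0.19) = 0.35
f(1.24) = -29.37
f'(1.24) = -1426.22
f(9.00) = 0.00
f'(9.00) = -0.00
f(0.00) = 4.34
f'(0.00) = 9.84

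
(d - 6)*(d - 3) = d^2 - 9*d + 18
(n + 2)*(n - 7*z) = n^2 - 7*n*z + 2*n - 14*z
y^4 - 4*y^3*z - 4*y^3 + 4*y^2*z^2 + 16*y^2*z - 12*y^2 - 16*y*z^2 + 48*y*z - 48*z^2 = (y - 6)*(y + 2)*(y - 2*z)^2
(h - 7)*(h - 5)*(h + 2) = h^3 - 10*h^2 + 11*h + 70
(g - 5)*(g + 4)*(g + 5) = g^3 + 4*g^2 - 25*g - 100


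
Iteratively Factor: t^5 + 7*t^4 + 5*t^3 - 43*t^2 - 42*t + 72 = (t + 4)*(t^4 + 3*t^3 - 7*t^2 - 15*t + 18) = (t - 2)*(t + 4)*(t^3 + 5*t^2 + 3*t - 9) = (t - 2)*(t + 3)*(t + 4)*(t^2 + 2*t - 3) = (t - 2)*(t + 3)^2*(t + 4)*(t - 1)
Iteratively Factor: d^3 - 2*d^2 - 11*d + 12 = (d + 3)*(d^2 - 5*d + 4) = (d - 1)*(d + 3)*(d - 4)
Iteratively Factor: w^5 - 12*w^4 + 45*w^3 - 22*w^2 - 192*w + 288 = (w - 4)*(w^4 - 8*w^3 + 13*w^2 + 30*w - 72) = (w - 4)*(w + 2)*(w^3 - 10*w^2 + 33*w - 36) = (w - 4)^2*(w + 2)*(w^2 - 6*w + 9) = (w - 4)^2*(w - 3)*(w + 2)*(w - 3)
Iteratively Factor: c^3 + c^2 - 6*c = (c - 2)*(c^2 + 3*c) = (c - 2)*(c + 3)*(c)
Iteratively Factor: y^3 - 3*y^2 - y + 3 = (y - 1)*(y^2 - 2*y - 3) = (y - 3)*(y - 1)*(y + 1)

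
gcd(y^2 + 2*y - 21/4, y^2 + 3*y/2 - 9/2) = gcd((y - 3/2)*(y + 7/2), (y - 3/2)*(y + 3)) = y - 3/2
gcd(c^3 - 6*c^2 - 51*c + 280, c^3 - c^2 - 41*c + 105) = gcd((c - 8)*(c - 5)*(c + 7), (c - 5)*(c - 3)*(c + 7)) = c^2 + 2*c - 35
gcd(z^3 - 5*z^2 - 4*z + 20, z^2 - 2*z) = z - 2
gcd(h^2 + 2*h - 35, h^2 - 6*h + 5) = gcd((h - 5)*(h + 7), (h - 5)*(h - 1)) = h - 5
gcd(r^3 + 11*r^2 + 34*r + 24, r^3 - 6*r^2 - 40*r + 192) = r + 6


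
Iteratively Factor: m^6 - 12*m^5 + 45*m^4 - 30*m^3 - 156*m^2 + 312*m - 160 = (m + 2)*(m^5 - 14*m^4 + 73*m^3 - 176*m^2 + 196*m - 80) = (m - 1)*(m + 2)*(m^4 - 13*m^3 + 60*m^2 - 116*m + 80) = (m - 2)*(m - 1)*(m + 2)*(m^3 - 11*m^2 + 38*m - 40) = (m - 2)^2*(m - 1)*(m + 2)*(m^2 - 9*m + 20) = (m - 5)*(m - 2)^2*(m - 1)*(m + 2)*(m - 4)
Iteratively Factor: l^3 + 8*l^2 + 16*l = (l + 4)*(l^2 + 4*l) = (l + 4)^2*(l)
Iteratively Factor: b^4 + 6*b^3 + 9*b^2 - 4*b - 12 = (b - 1)*(b^3 + 7*b^2 + 16*b + 12) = (b - 1)*(b + 2)*(b^2 + 5*b + 6) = (b - 1)*(b + 2)*(b + 3)*(b + 2)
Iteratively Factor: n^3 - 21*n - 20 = (n - 5)*(n^2 + 5*n + 4) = (n - 5)*(n + 1)*(n + 4)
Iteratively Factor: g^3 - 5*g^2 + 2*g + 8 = (g + 1)*(g^2 - 6*g + 8) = (g - 4)*(g + 1)*(g - 2)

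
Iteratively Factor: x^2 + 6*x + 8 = (x + 2)*(x + 4)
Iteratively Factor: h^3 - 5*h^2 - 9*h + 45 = (h - 5)*(h^2 - 9) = (h - 5)*(h - 3)*(h + 3)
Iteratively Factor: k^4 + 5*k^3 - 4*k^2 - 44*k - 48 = (k + 2)*(k^3 + 3*k^2 - 10*k - 24) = (k - 3)*(k + 2)*(k^2 + 6*k + 8) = (k - 3)*(k + 2)^2*(k + 4)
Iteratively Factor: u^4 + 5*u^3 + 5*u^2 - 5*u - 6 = (u + 3)*(u^3 + 2*u^2 - u - 2) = (u + 2)*(u + 3)*(u^2 - 1) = (u - 1)*(u + 2)*(u + 3)*(u + 1)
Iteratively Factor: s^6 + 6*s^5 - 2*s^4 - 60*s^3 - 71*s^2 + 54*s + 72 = (s - 1)*(s^5 + 7*s^4 + 5*s^3 - 55*s^2 - 126*s - 72) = (s - 1)*(s + 3)*(s^4 + 4*s^3 - 7*s^2 - 34*s - 24) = (s - 3)*(s - 1)*(s + 3)*(s^3 + 7*s^2 + 14*s + 8) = (s - 3)*(s - 1)*(s + 2)*(s + 3)*(s^2 + 5*s + 4) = (s - 3)*(s - 1)*(s + 1)*(s + 2)*(s + 3)*(s + 4)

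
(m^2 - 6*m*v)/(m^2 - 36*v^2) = m/(m + 6*v)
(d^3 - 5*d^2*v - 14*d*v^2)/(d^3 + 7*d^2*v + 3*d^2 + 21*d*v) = (d^2 - 5*d*v - 14*v^2)/(d^2 + 7*d*v + 3*d + 21*v)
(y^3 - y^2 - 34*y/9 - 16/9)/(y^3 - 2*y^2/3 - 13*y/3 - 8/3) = (y + 2/3)/(y + 1)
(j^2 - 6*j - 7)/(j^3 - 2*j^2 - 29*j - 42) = (j + 1)/(j^2 + 5*j + 6)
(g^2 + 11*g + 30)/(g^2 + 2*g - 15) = (g + 6)/(g - 3)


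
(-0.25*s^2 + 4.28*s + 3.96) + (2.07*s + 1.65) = -0.25*s^2 + 6.35*s + 5.61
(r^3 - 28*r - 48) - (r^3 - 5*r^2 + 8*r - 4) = 5*r^2 - 36*r - 44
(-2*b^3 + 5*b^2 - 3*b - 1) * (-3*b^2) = 6*b^5 - 15*b^4 + 9*b^3 + 3*b^2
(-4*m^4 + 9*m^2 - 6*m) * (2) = -8*m^4 + 18*m^2 - 12*m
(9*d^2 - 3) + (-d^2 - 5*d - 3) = 8*d^2 - 5*d - 6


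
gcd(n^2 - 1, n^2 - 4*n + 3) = n - 1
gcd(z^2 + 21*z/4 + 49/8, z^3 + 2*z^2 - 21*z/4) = z + 7/2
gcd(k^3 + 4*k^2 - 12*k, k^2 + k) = k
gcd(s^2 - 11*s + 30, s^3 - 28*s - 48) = s - 6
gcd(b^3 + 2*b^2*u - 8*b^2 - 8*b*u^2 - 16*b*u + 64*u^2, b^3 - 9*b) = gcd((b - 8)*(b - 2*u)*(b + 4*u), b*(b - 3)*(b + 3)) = 1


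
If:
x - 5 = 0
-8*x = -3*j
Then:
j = 40/3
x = 5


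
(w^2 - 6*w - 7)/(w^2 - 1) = (w - 7)/(w - 1)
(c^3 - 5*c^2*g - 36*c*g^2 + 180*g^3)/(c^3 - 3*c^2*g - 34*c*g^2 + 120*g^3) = (c - 6*g)/(c - 4*g)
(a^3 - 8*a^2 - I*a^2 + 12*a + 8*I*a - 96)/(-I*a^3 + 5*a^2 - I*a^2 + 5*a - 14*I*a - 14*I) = (I*a^3 + a^2*(1 - 8*I) + a*(-8 + 12*I) - 96*I)/(a^3 + a^2*(1 + 5*I) + a*(14 + 5*I) + 14)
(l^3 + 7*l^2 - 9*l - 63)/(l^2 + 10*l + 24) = (l^3 + 7*l^2 - 9*l - 63)/(l^2 + 10*l + 24)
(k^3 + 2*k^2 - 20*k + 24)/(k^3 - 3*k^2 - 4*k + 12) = (k^2 + 4*k - 12)/(k^2 - k - 6)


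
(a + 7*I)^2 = a^2 + 14*I*a - 49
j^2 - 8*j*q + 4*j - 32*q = (j + 4)*(j - 8*q)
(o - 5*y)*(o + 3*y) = o^2 - 2*o*y - 15*y^2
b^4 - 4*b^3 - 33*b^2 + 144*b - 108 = (b - 6)*(b - 3)*(b - 1)*(b + 6)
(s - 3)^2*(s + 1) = s^3 - 5*s^2 + 3*s + 9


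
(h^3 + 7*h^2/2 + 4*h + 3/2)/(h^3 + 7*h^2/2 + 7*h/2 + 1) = (2*h^2 + 5*h + 3)/(2*h^2 + 5*h + 2)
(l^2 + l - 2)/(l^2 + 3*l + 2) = (l - 1)/(l + 1)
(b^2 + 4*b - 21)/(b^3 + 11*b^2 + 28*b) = (b - 3)/(b*(b + 4))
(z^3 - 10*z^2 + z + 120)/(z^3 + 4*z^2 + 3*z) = (z^2 - 13*z + 40)/(z*(z + 1))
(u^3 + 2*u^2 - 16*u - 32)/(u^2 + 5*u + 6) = (u^2 - 16)/(u + 3)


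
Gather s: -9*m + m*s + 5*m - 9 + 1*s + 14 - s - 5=m*s - 4*m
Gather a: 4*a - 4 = 4*a - 4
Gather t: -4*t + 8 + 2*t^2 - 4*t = 2*t^2 - 8*t + 8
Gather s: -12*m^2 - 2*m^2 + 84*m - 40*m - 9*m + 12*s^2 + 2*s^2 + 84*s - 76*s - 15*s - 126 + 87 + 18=-14*m^2 + 35*m + 14*s^2 - 7*s - 21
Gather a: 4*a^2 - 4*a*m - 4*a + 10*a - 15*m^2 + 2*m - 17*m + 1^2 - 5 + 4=4*a^2 + a*(6 - 4*m) - 15*m^2 - 15*m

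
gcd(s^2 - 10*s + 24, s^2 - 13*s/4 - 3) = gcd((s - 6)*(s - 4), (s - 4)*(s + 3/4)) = s - 4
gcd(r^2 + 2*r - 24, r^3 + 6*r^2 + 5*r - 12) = 1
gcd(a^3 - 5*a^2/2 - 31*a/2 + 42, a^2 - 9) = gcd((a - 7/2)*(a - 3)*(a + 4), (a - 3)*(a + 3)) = a - 3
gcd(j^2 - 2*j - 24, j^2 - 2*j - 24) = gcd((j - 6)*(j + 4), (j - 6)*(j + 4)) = j^2 - 2*j - 24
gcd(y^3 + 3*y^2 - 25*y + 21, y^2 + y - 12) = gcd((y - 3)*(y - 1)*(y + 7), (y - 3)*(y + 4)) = y - 3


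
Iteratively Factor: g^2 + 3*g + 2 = (g + 2)*(g + 1)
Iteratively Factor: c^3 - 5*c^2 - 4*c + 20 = (c - 5)*(c^2 - 4) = (c - 5)*(c - 2)*(c + 2)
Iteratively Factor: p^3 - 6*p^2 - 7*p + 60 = (p + 3)*(p^2 - 9*p + 20) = (p - 5)*(p + 3)*(p - 4)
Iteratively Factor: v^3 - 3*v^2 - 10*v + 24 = (v + 3)*(v^2 - 6*v + 8) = (v - 4)*(v + 3)*(v - 2)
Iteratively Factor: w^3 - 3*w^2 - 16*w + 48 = (w + 4)*(w^2 - 7*w + 12) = (w - 3)*(w + 4)*(w - 4)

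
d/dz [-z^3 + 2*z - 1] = 2 - 3*z^2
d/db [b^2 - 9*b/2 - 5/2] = 2*b - 9/2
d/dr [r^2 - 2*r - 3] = 2*r - 2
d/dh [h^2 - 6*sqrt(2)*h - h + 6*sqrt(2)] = 2*h - 6*sqrt(2) - 1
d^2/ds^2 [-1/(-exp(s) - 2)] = (exp(s) - 2)*exp(s)/(exp(s) + 2)^3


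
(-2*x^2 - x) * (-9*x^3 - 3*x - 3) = 18*x^5 + 9*x^4 + 6*x^3 + 9*x^2 + 3*x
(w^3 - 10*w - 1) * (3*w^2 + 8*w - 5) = 3*w^5 + 8*w^4 - 35*w^3 - 83*w^2 + 42*w + 5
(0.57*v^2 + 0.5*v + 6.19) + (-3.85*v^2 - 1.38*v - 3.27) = -3.28*v^2 - 0.88*v + 2.92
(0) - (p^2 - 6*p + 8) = -p^2 + 6*p - 8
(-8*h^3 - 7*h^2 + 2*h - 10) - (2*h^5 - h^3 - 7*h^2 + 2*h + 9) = -2*h^5 - 7*h^3 - 19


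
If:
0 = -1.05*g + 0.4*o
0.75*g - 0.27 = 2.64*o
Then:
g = -0.04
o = -0.11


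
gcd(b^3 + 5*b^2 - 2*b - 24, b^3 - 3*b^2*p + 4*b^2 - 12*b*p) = b + 4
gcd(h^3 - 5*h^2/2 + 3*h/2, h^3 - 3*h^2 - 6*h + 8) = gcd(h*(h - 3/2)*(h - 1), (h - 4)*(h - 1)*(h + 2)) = h - 1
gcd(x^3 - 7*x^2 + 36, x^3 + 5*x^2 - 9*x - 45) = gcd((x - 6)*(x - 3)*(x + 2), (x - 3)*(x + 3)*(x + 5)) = x - 3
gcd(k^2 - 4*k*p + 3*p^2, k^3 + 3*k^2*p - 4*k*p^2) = -k + p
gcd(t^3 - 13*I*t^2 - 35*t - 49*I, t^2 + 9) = 1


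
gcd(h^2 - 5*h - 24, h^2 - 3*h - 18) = h + 3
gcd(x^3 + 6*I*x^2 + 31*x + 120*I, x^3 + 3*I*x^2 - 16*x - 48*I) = x + 3*I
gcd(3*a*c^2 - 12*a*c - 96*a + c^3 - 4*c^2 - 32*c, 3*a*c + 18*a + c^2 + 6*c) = 3*a + c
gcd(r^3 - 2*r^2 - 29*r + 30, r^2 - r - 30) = r^2 - r - 30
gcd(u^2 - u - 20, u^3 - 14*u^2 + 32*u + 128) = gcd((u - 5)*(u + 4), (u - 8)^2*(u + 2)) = 1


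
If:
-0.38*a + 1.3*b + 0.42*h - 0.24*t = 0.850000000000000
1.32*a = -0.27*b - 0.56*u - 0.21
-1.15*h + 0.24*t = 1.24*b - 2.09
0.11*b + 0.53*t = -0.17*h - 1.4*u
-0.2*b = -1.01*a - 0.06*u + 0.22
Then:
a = 0.70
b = 1.60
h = 1.47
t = 6.60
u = -2.80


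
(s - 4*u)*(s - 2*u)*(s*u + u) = s^3*u - 6*s^2*u^2 + s^2*u + 8*s*u^3 - 6*s*u^2 + 8*u^3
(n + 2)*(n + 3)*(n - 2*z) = n^3 - 2*n^2*z + 5*n^2 - 10*n*z + 6*n - 12*z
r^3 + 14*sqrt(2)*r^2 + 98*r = r*(r + 7*sqrt(2))^2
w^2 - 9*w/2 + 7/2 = (w - 7/2)*(w - 1)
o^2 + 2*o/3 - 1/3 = (o - 1/3)*(o + 1)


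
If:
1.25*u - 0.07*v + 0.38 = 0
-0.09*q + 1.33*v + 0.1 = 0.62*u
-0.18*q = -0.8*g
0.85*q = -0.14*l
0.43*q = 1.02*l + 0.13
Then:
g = 0.00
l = -0.12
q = 0.02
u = -0.32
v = -0.22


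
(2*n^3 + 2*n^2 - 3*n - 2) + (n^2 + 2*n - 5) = 2*n^3 + 3*n^2 - n - 7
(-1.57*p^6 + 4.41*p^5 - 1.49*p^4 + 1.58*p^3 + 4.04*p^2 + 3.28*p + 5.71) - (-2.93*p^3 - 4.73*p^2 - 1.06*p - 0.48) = -1.57*p^6 + 4.41*p^5 - 1.49*p^4 + 4.51*p^3 + 8.77*p^2 + 4.34*p + 6.19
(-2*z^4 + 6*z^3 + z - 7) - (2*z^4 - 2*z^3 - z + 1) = -4*z^4 + 8*z^3 + 2*z - 8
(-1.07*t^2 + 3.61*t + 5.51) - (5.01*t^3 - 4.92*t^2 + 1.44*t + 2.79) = -5.01*t^3 + 3.85*t^2 + 2.17*t + 2.72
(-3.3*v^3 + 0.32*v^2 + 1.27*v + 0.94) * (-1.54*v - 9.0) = 5.082*v^4 + 29.2072*v^3 - 4.8358*v^2 - 12.8776*v - 8.46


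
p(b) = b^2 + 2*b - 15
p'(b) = 2*b + 2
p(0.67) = -13.21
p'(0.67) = 3.34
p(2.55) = -3.40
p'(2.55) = 7.10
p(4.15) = 10.52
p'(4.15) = 10.30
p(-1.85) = -15.28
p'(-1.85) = -1.70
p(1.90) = -7.59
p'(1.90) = 5.80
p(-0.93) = -16.00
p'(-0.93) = 0.14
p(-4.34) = -4.84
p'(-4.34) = -6.68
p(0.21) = -14.54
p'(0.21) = 2.42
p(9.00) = 84.00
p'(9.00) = 20.00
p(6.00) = 33.00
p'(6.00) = 14.00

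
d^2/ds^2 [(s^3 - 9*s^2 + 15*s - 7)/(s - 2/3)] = 18*(3*s^3 - 6*s^2 + 4*s - 3)/(27*s^3 - 54*s^2 + 36*s - 8)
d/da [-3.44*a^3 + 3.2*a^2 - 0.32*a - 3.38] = -10.32*a^2 + 6.4*a - 0.32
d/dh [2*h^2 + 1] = 4*h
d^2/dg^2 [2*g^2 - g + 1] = 4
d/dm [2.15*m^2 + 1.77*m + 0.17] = 4.3*m + 1.77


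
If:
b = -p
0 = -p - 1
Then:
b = 1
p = -1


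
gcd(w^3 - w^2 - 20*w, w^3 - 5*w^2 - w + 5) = w - 5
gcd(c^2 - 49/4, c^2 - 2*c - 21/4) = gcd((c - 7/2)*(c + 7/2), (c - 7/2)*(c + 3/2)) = c - 7/2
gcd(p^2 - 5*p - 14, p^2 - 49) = p - 7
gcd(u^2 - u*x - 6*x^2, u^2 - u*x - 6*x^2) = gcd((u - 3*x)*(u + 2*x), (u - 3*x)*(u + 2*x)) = -u^2 + u*x + 6*x^2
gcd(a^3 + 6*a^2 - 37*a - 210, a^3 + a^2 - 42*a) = a^2 + a - 42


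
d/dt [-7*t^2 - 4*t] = -14*t - 4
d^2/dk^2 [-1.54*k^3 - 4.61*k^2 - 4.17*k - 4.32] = -9.24*k - 9.22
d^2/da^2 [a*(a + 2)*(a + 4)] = 6*a + 12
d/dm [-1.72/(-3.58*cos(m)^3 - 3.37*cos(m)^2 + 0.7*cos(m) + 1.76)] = (18.4728*cos(m)^2 + 11.5928*cos(m) - 1.204)*sin(m)/(3.58*cos(m)^3 + 3.37*cos(m)^2 - 0.7*cos(m) - 1.76)^2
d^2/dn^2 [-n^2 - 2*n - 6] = -2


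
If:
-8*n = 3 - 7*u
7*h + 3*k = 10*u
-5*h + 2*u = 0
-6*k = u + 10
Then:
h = -20/77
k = -120/77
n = -83/88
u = -50/77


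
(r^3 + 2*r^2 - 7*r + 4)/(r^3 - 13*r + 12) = (r - 1)/(r - 3)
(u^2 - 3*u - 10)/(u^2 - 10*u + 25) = (u + 2)/(u - 5)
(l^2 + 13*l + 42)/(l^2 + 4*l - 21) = (l + 6)/(l - 3)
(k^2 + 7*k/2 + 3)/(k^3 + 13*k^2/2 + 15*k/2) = (k + 2)/(k*(k + 5))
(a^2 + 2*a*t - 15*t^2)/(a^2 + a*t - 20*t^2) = (-a + 3*t)/(-a + 4*t)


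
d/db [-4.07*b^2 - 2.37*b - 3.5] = -8.14*b - 2.37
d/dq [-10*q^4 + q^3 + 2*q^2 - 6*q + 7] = -40*q^3 + 3*q^2 + 4*q - 6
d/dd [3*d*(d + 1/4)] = 6*d + 3/4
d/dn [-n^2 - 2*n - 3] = -2*n - 2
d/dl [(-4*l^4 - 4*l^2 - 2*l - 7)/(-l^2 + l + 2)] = (8*l^5 - 12*l^4 - 32*l^3 - 6*l^2 - 30*l + 3)/(l^4 - 2*l^3 - 3*l^2 + 4*l + 4)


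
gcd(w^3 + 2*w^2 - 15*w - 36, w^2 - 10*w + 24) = w - 4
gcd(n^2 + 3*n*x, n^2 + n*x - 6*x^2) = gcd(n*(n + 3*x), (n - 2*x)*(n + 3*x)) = n + 3*x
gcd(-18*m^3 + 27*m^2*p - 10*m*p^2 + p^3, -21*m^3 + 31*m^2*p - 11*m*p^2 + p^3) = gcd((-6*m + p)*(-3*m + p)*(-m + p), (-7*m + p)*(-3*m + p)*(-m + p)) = 3*m^2 - 4*m*p + p^2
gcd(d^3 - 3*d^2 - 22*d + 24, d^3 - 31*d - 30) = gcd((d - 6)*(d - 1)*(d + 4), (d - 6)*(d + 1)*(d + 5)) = d - 6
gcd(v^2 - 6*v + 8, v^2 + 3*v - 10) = v - 2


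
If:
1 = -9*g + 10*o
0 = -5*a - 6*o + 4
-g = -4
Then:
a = -91/25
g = 4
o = 37/10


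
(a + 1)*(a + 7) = a^2 + 8*a + 7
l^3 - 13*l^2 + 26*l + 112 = (l - 8)*(l - 7)*(l + 2)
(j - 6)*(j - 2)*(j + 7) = j^3 - j^2 - 44*j + 84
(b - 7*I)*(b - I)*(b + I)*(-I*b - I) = -I*b^4 - 7*b^3 - I*b^3 - 7*b^2 - I*b^2 - 7*b - I*b - 7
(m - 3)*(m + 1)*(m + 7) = m^3 + 5*m^2 - 17*m - 21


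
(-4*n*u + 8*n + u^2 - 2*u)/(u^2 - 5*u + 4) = (-4*n*u + 8*n + u^2 - 2*u)/(u^2 - 5*u + 4)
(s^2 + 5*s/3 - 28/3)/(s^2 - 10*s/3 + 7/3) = (s + 4)/(s - 1)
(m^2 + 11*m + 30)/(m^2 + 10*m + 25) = (m + 6)/(m + 5)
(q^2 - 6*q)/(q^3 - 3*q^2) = (q - 6)/(q*(q - 3))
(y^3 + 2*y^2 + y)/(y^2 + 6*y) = (y^2 + 2*y + 1)/(y + 6)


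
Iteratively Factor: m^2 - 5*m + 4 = (m - 1)*(m - 4)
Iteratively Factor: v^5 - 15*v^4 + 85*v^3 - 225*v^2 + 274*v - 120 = (v - 4)*(v^4 - 11*v^3 + 41*v^2 - 61*v + 30) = (v - 4)*(v - 1)*(v^3 - 10*v^2 + 31*v - 30) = (v - 5)*(v - 4)*(v - 1)*(v^2 - 5*v + 6) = (v - 5)*(v - 4)*(v - 2)*(v - 1)*(v - 3)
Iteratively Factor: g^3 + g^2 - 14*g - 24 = (g + 2)*(g^2 - g - 12) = (g + 2)*(g + 3)*(g - 4)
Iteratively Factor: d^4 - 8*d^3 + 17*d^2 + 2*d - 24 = (d - 4)*(d^3 - 4*d^2 + d + 6) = (d - 4)*(d - 3)*(d^2 - d - 2) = (d - 4)*(d - 3)*(d - 2)*(d + 1)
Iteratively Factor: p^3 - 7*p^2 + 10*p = (p - 2)*(p^2 - 5*p) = p*(p - 2)*(p - 5)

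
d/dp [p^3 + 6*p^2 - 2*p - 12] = 3*p^2 + 12*p - 2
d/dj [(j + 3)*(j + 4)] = 2*j + 7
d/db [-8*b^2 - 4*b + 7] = -16*b - 4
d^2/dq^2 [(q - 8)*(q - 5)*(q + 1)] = 6*q - 24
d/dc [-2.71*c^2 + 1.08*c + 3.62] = 1.08 - 5.42*c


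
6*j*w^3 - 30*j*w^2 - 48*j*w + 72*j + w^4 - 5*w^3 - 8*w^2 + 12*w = (6*j + w)*(w - 6)*(w - 1)*(w + 2)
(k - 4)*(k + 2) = k^2 - 2*k - 8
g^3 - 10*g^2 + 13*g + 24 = (g - 8)*(g - 3)*(g + 1)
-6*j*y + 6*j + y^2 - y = (-6*j + y)*(y - 1)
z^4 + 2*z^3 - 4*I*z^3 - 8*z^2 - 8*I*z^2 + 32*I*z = z*(z - 2)*(z + 4)*(z - 4*I)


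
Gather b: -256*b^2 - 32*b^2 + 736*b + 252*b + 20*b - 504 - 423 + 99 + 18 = -288*b^2 + 1008*b - 810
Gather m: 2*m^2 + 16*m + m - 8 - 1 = 2*m^2 + 17*m - 9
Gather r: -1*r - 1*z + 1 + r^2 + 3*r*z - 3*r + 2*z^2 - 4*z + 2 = r^2 + r*(3*z - 4) + 2*z^2 - 5*z + 3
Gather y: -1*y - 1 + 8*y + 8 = 7*y + 7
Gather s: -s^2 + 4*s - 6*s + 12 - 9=-s^2 - 2*s + 3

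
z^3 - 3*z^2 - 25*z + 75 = (z - 5)*(z - 3)*(z + 5)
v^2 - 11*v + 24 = (v - 8)*(v - 3)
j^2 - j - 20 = (j - 5)*(j + 4)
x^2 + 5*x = x*(x + 5)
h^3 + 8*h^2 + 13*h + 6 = (h + 1)^2*(h + 6)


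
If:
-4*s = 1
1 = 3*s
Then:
No Solution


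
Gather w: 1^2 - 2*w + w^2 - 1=w^2 - 2*w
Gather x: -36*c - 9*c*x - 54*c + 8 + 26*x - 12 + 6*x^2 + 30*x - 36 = -90*c + 6*x^2 + x*(56 - 9*c) - 40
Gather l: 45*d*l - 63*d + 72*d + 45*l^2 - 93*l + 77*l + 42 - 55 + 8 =9*d + 45*l^2 + l*(45*d - 16) - 5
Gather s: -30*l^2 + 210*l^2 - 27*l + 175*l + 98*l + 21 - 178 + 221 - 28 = 180*l^2 + 246*l + 36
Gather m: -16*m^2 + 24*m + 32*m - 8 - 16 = -16*m^2 + 56*m - 24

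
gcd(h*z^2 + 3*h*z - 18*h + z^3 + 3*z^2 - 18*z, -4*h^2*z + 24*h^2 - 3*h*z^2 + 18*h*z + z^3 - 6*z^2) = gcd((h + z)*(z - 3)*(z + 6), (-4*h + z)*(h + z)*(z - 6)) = h + z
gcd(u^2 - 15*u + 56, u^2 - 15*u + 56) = u^2 - 15*u + 56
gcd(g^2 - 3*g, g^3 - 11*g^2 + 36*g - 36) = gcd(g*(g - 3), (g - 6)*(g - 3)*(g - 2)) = g - 3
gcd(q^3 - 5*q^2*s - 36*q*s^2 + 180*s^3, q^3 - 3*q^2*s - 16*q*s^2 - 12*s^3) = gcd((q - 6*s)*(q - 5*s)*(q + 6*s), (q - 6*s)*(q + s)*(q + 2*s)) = q - 6*s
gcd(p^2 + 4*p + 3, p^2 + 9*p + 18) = p + 3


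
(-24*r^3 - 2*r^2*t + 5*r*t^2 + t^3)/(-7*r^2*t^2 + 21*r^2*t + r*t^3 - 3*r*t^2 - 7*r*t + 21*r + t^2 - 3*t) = (24*r^3 + 2*r^2*t - 5*r*t^2 - t^3)/(7*r^2*t^2 - 21*r^2*t - r*t^3 + 3*r*t^2 + 7*r*t - 21*r - t^2 + 3*t)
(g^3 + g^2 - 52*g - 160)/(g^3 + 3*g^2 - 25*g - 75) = (g^2 - 4*g - 32)/(g^2 - 2*g - 15)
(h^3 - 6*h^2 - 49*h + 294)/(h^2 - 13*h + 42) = h + 7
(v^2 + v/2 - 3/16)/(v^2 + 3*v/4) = (v - 1/4)/v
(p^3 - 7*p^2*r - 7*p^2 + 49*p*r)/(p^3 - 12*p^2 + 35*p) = (p - 7*r)/(p - 5)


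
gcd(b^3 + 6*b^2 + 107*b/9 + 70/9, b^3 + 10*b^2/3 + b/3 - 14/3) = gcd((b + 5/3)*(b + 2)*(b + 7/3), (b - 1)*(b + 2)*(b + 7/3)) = b^2 + 13*b/3 + 14/3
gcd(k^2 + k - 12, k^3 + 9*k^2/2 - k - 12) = k + 4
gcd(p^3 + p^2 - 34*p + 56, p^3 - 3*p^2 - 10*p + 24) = p^2 - 6*p + 8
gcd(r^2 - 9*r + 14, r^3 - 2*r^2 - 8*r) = 1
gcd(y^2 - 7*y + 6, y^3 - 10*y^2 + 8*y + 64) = 1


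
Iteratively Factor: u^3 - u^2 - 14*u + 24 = (u - 2)*(u^2 + u - 12) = (u - 2)*(u + 4)*(u - 3)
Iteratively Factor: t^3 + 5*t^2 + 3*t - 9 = (t + 3)*(t^2 + 2*t - 3) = (t + 3)^2*(t - 1)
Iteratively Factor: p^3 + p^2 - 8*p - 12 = (p + 2)*(p^2 - p - 6) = (p + 2)^2*(p - 3)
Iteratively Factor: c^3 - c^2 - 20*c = (c)*(c^2 - c - 20) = c*(c - 5)*(c + 4)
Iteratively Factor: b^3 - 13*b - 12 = (b - 4)*(b^2 + 4*b + 3) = (b - 4)*(b + 3)*(b + 1)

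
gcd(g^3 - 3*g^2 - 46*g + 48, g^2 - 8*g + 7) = g - 1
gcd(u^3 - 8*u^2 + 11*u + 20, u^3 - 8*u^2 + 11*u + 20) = u^3 - 8*u^2 + 11*u + 20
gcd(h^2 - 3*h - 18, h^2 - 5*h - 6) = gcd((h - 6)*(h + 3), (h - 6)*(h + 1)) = h - 6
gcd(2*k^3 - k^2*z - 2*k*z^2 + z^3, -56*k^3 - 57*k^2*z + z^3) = k + z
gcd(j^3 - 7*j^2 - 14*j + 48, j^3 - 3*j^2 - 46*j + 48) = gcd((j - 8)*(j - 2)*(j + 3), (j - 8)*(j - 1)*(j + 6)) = j - 8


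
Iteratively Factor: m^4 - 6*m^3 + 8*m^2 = (m)*(m^3 - 6*m^2 + 8*m) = m*(m - 2)*(m^2 - 4*m) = m*(m - 4)*(m - 2)*(m)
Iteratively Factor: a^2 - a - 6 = (a - 3)*(a + 2)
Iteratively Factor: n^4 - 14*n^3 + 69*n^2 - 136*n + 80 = (n - 1)*(n^3 - 13*n^2 + 56*n - 80) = (n - 5)*(n - 1)*(n^2 - 8*n + 16) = (n - 5)*(n - 4)*(n - 1)*(n - 4)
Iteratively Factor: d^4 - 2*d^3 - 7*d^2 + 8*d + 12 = (d + 1)*(d^3 - 3*d^2 - 4*d + 12) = (d + 1)*(d + 2)*(d^2 - 5*d + 6) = (d - 3)*(d + 1)*(d + 2)*(d - 2)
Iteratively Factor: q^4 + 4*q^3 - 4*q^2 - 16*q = (q + 4)*(q^3 - 4*q) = q*(q + 4)*(q^2 - 4) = q*(q - 2)*(q + 4)*(q + 2)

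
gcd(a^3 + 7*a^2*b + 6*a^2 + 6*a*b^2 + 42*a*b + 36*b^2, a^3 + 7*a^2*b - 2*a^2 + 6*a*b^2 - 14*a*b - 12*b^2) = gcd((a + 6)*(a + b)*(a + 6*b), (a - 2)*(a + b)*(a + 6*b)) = a^2 + 7*a*b + 6*b^2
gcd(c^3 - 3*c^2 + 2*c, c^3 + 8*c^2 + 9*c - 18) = c - 1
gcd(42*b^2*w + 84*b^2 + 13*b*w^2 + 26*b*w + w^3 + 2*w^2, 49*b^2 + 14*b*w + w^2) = 7*b + w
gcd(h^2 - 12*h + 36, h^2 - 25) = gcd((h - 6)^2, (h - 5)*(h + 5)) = 1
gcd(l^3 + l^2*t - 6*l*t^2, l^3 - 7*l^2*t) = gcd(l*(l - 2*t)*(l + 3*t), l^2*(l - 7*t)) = l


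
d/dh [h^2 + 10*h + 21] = 2*h + 10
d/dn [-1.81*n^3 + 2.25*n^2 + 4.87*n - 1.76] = -5.43*n^2 + 4.5*n + 4.87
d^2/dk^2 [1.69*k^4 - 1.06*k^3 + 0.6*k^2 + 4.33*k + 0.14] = 20.28*k^2 - 6.36*k + 1.2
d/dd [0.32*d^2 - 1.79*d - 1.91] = 0.64*d - 1.79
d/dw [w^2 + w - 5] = 2*w + 1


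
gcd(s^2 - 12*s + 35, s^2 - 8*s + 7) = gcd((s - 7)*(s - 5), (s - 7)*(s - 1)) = s - 7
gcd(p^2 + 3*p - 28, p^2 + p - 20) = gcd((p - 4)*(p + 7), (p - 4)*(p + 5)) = p - 4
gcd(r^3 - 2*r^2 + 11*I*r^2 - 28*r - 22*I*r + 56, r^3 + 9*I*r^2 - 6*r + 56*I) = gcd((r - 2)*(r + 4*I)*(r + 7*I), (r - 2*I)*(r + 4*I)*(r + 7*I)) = r^2 + 11*I*r - 28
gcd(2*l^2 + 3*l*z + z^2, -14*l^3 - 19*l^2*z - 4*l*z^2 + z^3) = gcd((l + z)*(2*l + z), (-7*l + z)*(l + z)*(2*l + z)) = 2*l^2 + 3*l*z + z^2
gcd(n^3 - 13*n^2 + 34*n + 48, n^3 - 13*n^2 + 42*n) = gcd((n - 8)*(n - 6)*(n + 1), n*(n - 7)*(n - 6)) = n - 6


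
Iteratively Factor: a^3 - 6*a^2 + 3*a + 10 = (a - 2)*(a^2 - 4*a - 5) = (a - 5)*(a - 2)*(a + 1)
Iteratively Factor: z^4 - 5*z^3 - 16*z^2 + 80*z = (z)*(z^3 - 5*z^2 - 16*z + 80) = z*(z - 4)*(z^2 - z - 20) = z*(z - 4)*(z + 4)*(z - 5)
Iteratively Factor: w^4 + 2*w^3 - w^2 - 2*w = (w)*(w^3 + 2*w^2 - w - 2) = w*(w + 1)*(w^2 + w - 2) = w*(w - 1)*(w + 1)*(w + 2)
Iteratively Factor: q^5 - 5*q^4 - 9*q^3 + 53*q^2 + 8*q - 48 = (q - 1)*(q^4 - 4*q^3 - 13*q^2 + 40*q + 48) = (q - 1)*(q + 1)*(q^3 - 5*q^2 - 8*q + 48) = (q - 1)*(q + 1)*(q + 3)*(q^2 - 8*q + 16) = (q - 4)*(q - 1)*(q + 1)*(q + 3)*(q - 4)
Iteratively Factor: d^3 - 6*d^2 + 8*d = (d - 4)*(d^2 - 2*d) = d*(d - 4)*(d - 2)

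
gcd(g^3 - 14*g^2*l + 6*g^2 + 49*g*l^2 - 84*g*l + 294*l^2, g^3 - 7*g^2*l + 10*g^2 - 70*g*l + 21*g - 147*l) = g - 7*l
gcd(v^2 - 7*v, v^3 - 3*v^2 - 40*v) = v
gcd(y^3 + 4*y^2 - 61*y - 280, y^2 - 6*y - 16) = y - 8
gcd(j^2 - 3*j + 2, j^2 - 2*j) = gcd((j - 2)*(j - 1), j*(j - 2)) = j - 2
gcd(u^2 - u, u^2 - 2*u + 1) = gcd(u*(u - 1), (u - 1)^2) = u - 1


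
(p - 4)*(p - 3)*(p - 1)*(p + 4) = p^4 - 4*p^3 - 13*p^2 + 64*p - 48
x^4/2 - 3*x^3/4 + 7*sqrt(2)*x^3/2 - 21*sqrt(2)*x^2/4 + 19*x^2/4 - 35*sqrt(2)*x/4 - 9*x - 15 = (x/2 + sqrt(2)/2)*(x - 5/2)*(x + 1)*(x + 6*sqrt(2))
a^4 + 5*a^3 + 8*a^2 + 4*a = a*(a + 1)*(a + 2)^2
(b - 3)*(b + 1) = b^2 - 2*b - 3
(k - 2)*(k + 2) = k^2 - 4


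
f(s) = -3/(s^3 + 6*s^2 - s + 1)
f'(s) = -3*(-3*s^2 - 12*s + 1)/(s^3 + 6*s^2 - s + 1)^2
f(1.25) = -0.27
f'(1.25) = 0.46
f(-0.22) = -2.00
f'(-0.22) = -4.66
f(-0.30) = -1.65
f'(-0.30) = -3.95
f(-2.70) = -0.11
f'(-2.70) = -0.04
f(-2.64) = -0.11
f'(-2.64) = -0.05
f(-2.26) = -0.13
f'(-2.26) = -0.08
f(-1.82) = -0.18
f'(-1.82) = -0.14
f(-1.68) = -0.20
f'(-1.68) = -0.17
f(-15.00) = 0.00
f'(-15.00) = 0.00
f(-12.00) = 0.00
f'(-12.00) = 0.00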